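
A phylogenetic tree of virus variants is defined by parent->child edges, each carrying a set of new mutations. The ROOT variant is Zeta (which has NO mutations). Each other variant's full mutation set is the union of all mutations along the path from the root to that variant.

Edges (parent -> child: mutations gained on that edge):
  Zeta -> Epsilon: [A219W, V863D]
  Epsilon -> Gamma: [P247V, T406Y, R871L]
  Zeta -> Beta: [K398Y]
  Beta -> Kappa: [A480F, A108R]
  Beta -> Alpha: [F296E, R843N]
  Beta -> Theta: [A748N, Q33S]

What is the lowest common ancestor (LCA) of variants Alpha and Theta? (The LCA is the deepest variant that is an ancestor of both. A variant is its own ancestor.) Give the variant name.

Path from root to Alpha: Zeta -> Beta -> Alpha
  ancestors of Alpha: {Zeta, Beta, Alpha}
Path from root to Theta: Zeta -> Beta -> Theta
  ancestors of Theta: {Zeta, Beta, Theta}
Common ancestors: {Zeta, Beta}
Walk up from Theta: Theta (not in ancestors of Alpha), Beta (in ancestors of Alpha), Zeta (in ancestors of Alpha)
Deepest common ancestor (LCA) = Beta

Answer: Beta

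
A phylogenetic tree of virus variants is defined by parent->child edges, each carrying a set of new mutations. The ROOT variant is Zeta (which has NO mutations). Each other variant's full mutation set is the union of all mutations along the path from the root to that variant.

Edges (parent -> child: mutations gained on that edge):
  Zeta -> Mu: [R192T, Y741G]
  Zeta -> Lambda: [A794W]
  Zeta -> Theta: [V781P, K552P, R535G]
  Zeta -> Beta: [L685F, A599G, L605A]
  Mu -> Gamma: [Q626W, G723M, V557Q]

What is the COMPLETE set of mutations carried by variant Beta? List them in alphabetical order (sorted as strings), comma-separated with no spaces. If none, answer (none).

At Zeta: gained [] -> total []
At Beta: gained ['L685F', 'A599G', 'L605A'] -> total ['A599G', 'L605A', 'L685F']

Answer: A599G,L605A,L685F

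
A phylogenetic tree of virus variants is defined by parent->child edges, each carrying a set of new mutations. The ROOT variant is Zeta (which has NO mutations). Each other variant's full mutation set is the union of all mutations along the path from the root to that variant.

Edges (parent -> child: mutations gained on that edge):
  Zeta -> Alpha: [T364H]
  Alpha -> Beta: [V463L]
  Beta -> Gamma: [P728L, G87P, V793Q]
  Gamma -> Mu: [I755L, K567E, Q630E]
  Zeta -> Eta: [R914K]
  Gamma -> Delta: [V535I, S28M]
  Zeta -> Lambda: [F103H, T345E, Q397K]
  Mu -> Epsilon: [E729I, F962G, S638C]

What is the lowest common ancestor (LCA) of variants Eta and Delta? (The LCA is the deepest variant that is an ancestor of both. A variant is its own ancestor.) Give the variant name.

Answer: Zeta

Derivation:
Path from root to Eta: Zeta -> Eta
  ancestors of Eta: {Zeta, Eta}
Path from root to Delta: Zeta -> Alpha -> Beta -> Gamma -> Delta
  ancestors of Delta: {Zeta, Alpha, Beta, Gamma, Delta}
Common ancestors: {Zeta}
Walk up from Delta: Delta (not in ancestors of Eta), Gamma (not in ancestors of Eta), Beta (not in ancestors of Eta), Alpha (not in ancestors of Eta), Zeta (in ancestors of Eta)
Deepest common ancestor (LCA) = Zeta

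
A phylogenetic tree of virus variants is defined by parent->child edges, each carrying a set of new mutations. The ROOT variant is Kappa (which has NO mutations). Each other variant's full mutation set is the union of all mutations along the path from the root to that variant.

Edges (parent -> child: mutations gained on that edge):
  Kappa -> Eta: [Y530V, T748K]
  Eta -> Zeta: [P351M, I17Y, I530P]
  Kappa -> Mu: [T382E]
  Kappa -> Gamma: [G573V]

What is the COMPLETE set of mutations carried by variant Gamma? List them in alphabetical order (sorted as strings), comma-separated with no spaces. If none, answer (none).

Answer: G573V

Derivation:
At Kappa: gained [] -> total []
At Gamma: gained ['G573V'] -> total ['G573V']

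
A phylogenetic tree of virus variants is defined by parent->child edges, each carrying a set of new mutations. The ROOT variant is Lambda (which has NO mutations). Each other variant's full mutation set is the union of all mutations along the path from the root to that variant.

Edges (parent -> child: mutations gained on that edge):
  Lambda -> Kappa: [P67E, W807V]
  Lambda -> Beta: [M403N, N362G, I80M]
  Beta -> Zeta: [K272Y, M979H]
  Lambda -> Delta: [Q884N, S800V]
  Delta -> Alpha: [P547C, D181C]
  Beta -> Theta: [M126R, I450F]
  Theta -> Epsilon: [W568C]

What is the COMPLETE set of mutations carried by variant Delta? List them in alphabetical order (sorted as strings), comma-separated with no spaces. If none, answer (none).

Answer: Q884N,S800V

Derivation:
At Lambda: gained [] -> total []
At Delta: gained ['Q884N', 'S800V'] -> total ['Q884N', 'S800V']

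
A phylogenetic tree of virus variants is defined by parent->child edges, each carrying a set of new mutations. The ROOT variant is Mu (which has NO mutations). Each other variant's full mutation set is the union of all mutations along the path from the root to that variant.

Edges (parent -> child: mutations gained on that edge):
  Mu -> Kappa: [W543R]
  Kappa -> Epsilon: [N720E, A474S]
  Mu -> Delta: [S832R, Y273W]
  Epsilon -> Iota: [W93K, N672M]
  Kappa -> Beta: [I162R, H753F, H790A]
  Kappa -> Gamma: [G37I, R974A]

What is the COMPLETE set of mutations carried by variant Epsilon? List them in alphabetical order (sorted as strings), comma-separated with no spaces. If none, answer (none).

Answer: A474S,N720E,W543R

Derivation:
At Mu: gained [] -> total []
At Kappa: gained ['W543R'] -> total ['W543R']
At Epsilon: gained ['N720E', 'A474S'] -> total ['A474S', 'N720E', 'W543R']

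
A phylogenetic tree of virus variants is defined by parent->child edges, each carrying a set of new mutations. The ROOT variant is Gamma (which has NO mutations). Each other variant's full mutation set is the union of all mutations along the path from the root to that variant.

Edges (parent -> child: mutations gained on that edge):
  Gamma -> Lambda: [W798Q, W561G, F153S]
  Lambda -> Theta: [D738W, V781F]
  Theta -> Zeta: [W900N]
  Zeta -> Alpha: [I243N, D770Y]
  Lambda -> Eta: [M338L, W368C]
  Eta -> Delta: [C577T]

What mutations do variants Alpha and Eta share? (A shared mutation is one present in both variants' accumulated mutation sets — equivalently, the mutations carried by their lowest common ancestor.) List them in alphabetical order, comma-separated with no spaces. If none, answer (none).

Answer: F153S,W561G,W798Q

Derivation:
Accumulating mutations along path to Alpha:
  At Gamma: gained [] -> total []
  At Lambda: gained ['W798Q', 'W561G', 'F153S'] -> total ['F153S', 'W561G', 'W798Q']
  At Theta: gained ['D738W', 'V781F'] -> total ['D738W', 'F153S', 'V781F', 'W561G', 'W798Q']
  At Zeta: gained ['W900N'] -> total ['D738W', 'F153S', 'V781F', 'W561G', 'W798Q', 'W900N']
  At Alpha: gained ['I243N', 'D770Y'] -> total ['D738W', 'D770Y', 'F153S', 'I243N', 'V781F', 'W561G', 'W798Q', 'W900N']
Mutations(Alpha) = ['D738W', 'D770Y', 'F153S', 'I243N', 'V781F', 'W561G', 'W798Q', 'W900N']
Accumulating mutations along path to Eta:
  At Gamma: gained [] -> total []
  At Lambda: gained ['W798Q', 'W561G', 'F153S'] -> total ['F153S', 'W561G', 'W798Q']
  At Eta: gained ['M338L', 'W368C'] -> total ['F153S', 'M338L', 'W368C', 'W561G', 'W798Q']
Mutations(Eta) = ['F153S', 'M338L', 'W368C', 'W561G', 'W798Q']
Intersection: ['D738W', 'D770Y', 'F153S', 'I243N', 'V781F', 'W561G', 'W798Q', 'W900N'] ∩ ['F153S', 'M338L', 'W368C', 'W561G', 'W798Q'] = ['F153S', 'W561G', 'W798Q']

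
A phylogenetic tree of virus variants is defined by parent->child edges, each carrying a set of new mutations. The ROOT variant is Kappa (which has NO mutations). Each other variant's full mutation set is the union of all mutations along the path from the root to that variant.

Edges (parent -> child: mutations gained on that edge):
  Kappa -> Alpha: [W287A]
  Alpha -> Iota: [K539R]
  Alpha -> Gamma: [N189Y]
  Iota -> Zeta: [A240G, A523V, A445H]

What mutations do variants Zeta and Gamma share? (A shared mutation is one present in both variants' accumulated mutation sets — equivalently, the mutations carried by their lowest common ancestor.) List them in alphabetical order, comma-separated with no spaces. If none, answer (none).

Accumulating mutations along path to Zeta:
  At Kappa: gained [] -> total []
  At Alpha: gained ['W287A'] -> total ['W287A']
  At Iota: gained ['K539R'] -> total ['K539R', 'W287A']
  At Zeta: gained ['A240G', 'A523V', 'A445H'] -> total ['A240G', 'A445H', 'A523V', 'K539R', 'W287A']
Mutations(Zeta) = ['A240G', 'A445H', 'A523V', 'K539R', 'W287A']
Accumulating mutations along path to Gamma:
  At Kappa: gained [] -> total []
  At Alpha: gained ['W287A'] -> total ['W287A']
  At Gamma: gained ['N189Y'] -> total ['N189Y', 'W287A']
Mutations(Gamma) = ['N189Y', 'W287A']
Intersection: ['A240G', 'A445H', 'A523V', 'K539R', 'W287A'] ∩ ['N189Y', 'W287A'] = ['W287A']

Answer: W287A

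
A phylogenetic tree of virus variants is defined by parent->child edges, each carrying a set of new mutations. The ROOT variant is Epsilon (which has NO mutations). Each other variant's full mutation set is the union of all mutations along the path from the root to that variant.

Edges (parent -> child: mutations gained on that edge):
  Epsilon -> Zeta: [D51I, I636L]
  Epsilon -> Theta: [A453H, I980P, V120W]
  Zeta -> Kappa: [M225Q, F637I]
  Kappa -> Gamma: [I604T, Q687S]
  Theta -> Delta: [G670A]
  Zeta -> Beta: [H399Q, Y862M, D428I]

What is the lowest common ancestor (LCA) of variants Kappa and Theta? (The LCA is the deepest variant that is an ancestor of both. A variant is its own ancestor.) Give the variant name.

Path from root to Kappa: Epsilon -> Zeta -> Kappa
  ancestors of Kappa: {Epsilon, Zeta, Kappa}
Path from root to Theta: Epsilon -> Theta
  ancestors of Theta: {Epsilon, Theta}
Common ancestors: {Epsilon}
Walk up from Theta: Theta (not in ancestors of Kappa), Epsilon (in ancestors of Kappa)
Deepest common ancestor (LCA) = Epsilon

Answer: Epsilon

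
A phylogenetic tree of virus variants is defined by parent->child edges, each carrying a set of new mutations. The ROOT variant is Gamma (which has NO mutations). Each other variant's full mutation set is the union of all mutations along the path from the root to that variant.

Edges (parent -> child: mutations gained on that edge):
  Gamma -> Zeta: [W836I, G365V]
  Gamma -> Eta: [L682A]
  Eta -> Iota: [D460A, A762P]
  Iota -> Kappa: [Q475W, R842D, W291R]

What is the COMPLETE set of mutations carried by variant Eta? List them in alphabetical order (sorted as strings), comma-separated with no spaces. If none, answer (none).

At Gamma: gained [] -> total []
At Eta: gained ['L682A'] -> total ['L682A']

Answer: L682A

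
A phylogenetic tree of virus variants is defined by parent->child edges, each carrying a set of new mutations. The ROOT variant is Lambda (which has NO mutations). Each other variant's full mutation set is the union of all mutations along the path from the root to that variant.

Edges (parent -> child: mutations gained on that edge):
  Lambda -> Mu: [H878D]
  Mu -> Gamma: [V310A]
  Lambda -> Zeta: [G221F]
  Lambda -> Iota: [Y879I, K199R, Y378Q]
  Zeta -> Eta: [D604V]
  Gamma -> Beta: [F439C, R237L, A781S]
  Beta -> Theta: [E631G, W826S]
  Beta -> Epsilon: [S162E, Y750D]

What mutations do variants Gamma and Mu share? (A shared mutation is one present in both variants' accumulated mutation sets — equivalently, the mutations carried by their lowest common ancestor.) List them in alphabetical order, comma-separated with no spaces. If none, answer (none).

Answer: H878D

Derivation:
Accumulating mutations along path to Gamma:
  At Lambda: gained [] -> total []
  At Mu: gained ['H878D'] -> total ['H878D']
  At Gamma: gained ['V310A'] -> total ['H878D', 'V310A']
Mutations(Gamma) = ['H878D', 'V310A']
Accumulating mutations along path to Mu:
  At Lambda: gained [] -> total []
  At Mu: gained ['H878D'] -> total ['H878D']
Mutations(Mu) = ['H878D']
Intersection: ['H878D', 'V310A'] ∩ ['H878D'] = ['H878D']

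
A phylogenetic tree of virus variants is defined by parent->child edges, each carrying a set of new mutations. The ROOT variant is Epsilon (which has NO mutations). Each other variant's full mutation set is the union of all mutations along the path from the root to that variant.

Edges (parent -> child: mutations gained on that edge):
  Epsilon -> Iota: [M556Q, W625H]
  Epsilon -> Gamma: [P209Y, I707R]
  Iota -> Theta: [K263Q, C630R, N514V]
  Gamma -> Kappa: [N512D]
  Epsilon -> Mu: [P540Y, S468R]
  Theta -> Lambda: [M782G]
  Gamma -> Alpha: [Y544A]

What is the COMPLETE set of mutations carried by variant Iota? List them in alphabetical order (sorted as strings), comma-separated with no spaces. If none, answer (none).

At Epsilon: gained [] -> total []
At Iota: gained ['M556Q', 'W625H'] -> total ['M556Q', 'W625H']

Answer: M556Q,W625H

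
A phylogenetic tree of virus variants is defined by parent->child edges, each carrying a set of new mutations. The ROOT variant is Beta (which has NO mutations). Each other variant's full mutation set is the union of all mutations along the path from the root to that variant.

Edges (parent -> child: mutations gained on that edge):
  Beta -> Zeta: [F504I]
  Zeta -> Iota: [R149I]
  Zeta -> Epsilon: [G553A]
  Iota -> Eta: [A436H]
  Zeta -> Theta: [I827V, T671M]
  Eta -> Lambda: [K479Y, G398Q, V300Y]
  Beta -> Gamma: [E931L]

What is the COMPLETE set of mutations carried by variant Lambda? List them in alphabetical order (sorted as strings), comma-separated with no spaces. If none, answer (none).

At Beta: gained [] -> total []
At Zeta: gained ['F504I'] -> total ['F504I']
At Iota: gained ['R149I'] -> total ['F504I', 'R149I']
At Eta: gained ['A436H'] -> total ['A436H', 'F504I', 'R149I']
At Lambda: gained ['K479Y', 'G398Q', 'V300Y'] -> total ['A436H', 'F504I', 'G398Q', 'K479Y', 'R149I', 'V300Y']

Answer: A436H,F504I,G398Q,K479Y,R149I,V300Y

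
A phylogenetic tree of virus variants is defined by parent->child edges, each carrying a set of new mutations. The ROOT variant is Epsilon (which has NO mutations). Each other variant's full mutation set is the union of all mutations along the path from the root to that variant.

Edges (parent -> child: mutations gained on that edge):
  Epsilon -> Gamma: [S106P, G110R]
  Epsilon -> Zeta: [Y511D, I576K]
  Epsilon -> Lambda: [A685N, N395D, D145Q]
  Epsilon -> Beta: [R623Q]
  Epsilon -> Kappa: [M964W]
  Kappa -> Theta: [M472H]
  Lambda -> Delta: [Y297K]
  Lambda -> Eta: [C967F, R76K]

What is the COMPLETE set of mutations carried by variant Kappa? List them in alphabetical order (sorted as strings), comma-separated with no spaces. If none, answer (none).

Answer: M964W

Derivation:
At Epsilon: gained [] -> total []
At Kappa: gained ['M964W'] -> total ['M964W']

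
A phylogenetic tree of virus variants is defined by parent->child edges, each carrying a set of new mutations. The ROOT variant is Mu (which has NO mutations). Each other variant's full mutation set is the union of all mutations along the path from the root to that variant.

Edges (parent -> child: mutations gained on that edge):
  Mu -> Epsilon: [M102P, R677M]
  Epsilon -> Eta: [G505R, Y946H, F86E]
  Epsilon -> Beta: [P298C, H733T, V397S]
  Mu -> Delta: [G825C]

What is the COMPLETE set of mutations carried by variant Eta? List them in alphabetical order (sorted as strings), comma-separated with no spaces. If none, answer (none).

At Mu: gained [] -> total []
At Epsilon: gained ['M102P', 'R677M'] -> total ['M102P', 'R677M']
At Eta: gained ['G505R', 'Y946H', 'F86E'] -> total ['F86E', 'G505R', 'M102P', 'R677M', 'Y946H']

Answer: F86E,G505R,M102P,R677M,Y946H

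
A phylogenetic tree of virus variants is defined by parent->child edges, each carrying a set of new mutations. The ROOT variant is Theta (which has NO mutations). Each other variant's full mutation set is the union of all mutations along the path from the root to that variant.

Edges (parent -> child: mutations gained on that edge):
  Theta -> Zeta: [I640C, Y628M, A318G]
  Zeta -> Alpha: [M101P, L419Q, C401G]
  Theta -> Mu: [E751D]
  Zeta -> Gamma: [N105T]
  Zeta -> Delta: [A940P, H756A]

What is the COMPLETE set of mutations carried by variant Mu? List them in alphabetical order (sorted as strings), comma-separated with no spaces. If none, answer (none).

Answer: E751D

Derivation:
At Theta: gained [] -> total []
At Mu: gained ['E751D'] -> total ['E751D']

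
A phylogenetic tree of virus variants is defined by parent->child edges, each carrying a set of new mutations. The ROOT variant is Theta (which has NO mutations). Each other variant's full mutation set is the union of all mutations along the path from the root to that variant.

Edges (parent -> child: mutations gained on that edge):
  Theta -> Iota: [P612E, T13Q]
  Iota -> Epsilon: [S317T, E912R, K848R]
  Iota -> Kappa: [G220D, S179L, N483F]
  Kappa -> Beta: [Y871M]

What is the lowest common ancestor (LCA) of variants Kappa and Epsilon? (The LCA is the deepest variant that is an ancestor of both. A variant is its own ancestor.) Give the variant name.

Answer: Iota

Derivation:
Path from root to Kappa: Theta -> Iota -> Kappa
  ancestors of Kappa: {Theta, Iota, Kappa}
Path from root to Epsilon: Theta -> Iota -> Epsilon
  ancestors of Epsilon: {Theta, Iota, Epsilon}
Common ancestors: {Theta, Iota}
Walk up from Epsilon: Epsilon (not in ancestors of Kappa), Iota (in ancestors of Kappa), Theta (in ancestors of Kappa)
Deepest common ancestor (LCA) = Iota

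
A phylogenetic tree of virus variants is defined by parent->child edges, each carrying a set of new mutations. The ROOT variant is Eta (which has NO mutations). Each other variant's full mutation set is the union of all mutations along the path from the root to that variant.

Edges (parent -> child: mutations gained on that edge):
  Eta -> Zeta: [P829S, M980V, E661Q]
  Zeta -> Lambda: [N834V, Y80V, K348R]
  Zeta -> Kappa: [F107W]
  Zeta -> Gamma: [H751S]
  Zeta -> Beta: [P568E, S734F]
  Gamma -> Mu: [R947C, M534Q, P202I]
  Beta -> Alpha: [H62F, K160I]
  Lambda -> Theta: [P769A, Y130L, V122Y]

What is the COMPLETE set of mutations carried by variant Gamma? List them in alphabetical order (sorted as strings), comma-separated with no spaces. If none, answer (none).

At Eta: gained [] -> total []
At Zeta: gained ['P829S', 'M980V', 'E661Q'] -> total ['E661Q', 'M980V', 'P829S']
At Gamma: gained ['H751S'] -> total ['E661Q', 'H751S', 'M980V', 'P829S']

Answer: E661Q,H751S,M980V,P829S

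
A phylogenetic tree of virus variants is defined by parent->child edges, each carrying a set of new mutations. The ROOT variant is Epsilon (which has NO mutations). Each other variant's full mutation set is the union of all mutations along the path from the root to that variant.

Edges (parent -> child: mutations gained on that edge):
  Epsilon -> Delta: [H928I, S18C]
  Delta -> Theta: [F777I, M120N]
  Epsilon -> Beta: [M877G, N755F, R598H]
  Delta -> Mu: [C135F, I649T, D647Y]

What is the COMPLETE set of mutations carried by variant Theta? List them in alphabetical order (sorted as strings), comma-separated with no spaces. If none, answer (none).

At Epsilon: gained [] -> total []
At Delta: gained ['H928I', 'S18C'] -> total ['H928I', 'S18C']
At Theta: gained ['F777I', 'M120N'] -> total ['F777I', 'H928I', 'M120N', 'S18C']

Answer: F777I,H928I,M120N,S18C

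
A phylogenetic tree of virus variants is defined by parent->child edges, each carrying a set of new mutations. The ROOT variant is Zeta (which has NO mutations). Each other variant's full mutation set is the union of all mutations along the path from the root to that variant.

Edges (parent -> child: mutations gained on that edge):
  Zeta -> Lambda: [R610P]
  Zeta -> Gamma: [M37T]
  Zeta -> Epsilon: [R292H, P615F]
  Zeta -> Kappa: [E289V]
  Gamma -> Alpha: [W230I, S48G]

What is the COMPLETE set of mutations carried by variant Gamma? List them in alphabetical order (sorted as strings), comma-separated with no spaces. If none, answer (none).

Answer: M37T

Derivation:
At Zeta: gained [] -> total []
At Gamma: gained ['M37T'] -> total ['M37T']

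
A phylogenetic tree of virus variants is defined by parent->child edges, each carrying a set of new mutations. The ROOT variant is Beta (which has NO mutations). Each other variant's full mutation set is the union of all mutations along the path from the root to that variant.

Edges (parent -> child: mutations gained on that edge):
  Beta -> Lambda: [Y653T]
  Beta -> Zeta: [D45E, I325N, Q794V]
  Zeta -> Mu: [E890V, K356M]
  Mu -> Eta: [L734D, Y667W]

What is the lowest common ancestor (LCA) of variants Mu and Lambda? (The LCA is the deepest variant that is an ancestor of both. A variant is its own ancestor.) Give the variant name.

Path from root to Mu: Beta -> Zeta -> Mu
  ancestors of Mu: {Beta, Zeta, Mu}
Path from root to Lambda: Beta -> Lambda
  ancestors of Lambda: {Beta, Lambda}
Common ancestors: {Beta}
Walk up from Lambda: Lambda (not in ancestors of Mu), Beta (in ancestors of Mu)
Deepest common ancestor (LCA) = Beta

Answer: Beta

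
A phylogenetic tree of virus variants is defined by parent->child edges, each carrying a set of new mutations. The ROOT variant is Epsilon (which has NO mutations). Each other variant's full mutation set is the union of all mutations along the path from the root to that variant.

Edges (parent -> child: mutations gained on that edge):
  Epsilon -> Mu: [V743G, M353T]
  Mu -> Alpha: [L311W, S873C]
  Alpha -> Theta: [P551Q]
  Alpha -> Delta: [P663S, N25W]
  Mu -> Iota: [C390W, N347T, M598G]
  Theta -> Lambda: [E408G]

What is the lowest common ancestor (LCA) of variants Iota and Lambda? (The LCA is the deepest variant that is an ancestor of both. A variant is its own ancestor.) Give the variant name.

Path from root to Iota: Epsilon -> Mu -> Iota
  ancestors of Iota: {Epsilon, Mu, Iota}
Path from root to Lambda: Epsilon -> Mu -> Alpha -> Theta -> Lambda
  ancestors of Lambda: {Epsilon, Mu, Alpha, Theta, Lambda}
Common ancestors: {Epsilon, Mu}
Walk up from Lambda: Lambda (not in ancestors of Iota), Theta (not in ancestors of Iota), Alpha (not in ancestors of Iota), Mu (in ancestors of Iota), Epsilon (in ancestors of Iota)
Deepest common ancestor (LCA) = Mu

Answer: Mu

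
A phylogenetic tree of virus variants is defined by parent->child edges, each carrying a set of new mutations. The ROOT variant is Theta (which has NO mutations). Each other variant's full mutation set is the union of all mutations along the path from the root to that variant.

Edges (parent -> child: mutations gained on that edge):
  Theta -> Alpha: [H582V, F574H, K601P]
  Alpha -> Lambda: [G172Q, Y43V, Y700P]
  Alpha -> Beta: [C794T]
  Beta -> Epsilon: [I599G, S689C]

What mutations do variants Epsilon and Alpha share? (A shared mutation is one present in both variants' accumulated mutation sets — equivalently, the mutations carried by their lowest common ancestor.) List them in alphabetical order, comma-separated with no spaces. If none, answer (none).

Answer: F574H,H582V,K601P

Derivation:
Accumulating mutations along path to Epsilon:
  At Theta: gained [] -> total []
  At Alpha: gained ['H582V', 'F574H', 'K601P'] -> total ['F574H', 'H582V', 'K601P']
  At Beta: gained ['C794T'] -> total ['C794T', 'F574H', 'H582V', 'K601P']
  At Epsilon: gained ['I599G', 'S689C'] -> total ['C794T', 'F574H', 'H582V', 'I599G', 'K601P', 'S689C']
Mutations(Epsilon) = ['C794T', 'F574H', 'H582V', 'I599G', 'K601P', 'S689C']
Accumulating mutations along path to Alpha:
  At Theta: gained [] -> total []
  At Alpha: gained ['H582V', 'F574H', 'K601P'] -> total ['F574H', 'H582V', 'K601P']
Mutations(Alpha) = ['F574H', 'H582V', 'K601P']
Intersection: ['C794T', 'F574H', 'H582V', 'I599G', 'K601P', 'S689C'] ∩ ['F574H', 'H582V', 'K601P'] = ['F574H', 'H582V', 'K601P']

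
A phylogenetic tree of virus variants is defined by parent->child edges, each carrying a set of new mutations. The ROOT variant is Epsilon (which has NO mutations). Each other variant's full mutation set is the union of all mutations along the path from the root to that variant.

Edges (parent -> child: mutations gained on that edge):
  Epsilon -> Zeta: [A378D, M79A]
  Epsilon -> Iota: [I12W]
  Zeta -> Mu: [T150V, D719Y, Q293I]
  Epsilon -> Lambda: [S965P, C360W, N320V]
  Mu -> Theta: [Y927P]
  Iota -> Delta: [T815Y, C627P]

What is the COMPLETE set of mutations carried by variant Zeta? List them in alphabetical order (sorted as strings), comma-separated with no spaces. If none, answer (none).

At Epsilon: gained [] -> total []
At Zeta: gained ['A378D', 'M79A'] -> total ['A378D', 'M79A']

Answer: A378D,M79A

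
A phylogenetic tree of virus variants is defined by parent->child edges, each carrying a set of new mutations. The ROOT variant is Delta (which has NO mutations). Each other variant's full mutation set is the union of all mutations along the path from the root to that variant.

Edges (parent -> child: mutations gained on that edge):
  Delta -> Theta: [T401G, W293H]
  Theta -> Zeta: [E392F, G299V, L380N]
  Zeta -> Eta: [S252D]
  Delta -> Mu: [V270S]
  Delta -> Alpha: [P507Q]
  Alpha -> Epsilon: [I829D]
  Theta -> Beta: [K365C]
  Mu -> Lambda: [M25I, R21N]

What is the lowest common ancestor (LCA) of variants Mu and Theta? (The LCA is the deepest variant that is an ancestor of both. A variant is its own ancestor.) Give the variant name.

Path from root to Mu: Delta -> Mu
  ancestors of Mu: {Delta, Mu}
Path from root to Theta: Delta -> Theta
  ancestors of Theta: {Delta, Theta}
Common ancestors: {Delta}
Walk up from Theta: Theta (not in ancestors of Mu), Delta (in ancestors of Mu)
Deepest common ancestor (LCA) = Delta

Answer: Delta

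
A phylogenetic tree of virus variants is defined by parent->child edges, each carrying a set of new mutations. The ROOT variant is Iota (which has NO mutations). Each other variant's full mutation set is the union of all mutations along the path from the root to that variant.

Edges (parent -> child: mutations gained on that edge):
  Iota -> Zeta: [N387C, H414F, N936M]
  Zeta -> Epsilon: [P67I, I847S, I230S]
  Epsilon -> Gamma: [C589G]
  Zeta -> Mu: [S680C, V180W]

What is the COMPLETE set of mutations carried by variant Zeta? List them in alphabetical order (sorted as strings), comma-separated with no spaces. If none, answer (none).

At Iota: gained [] -> total []
At Zeta: gained ['N387C', 'H414F', 'N936M'] -> total ['H414F', 'N387C', 'N936M']

Answer: H414F,N387C,N936M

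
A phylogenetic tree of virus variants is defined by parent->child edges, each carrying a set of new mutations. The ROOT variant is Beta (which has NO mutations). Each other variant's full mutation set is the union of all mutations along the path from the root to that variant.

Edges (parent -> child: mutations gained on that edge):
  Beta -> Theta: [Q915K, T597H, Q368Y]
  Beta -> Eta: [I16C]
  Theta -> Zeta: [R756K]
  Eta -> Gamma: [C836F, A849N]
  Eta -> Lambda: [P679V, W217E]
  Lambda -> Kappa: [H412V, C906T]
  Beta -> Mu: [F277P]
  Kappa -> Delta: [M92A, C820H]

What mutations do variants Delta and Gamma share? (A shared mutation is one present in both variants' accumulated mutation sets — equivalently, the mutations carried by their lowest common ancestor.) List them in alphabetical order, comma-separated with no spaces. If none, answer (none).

Accumulating mutations along path to Delta:
  At Beta: gained [] -> total []
  At Eta: gained ['I16C'] -> total ['I16C']
  At Lambda: gained ['P679V', 'W217E'] -> total ['I16C', 'P679V', 'W217E']
  At Kappa: gained ['H412V', 'C906T'] -> total ['C906T', 'H412V', 'I16C', 'P679V', 'W217E']
  At Delta: gained ['M92A', 'C820H'] -> total ['C820H', 'C906T', 'H412V', 'I16C', 'M92A', 'P679V', 'W217E']
Mutations(Delta) = ['C820H', 'C906T', 'H412V', 'I16C', 'M92A', 'P679V', 'W217E']
Accumulating mutations along path to Gamma:
  At Beta: gained [] -> total []
  At Eta: gained ['I16C'] -> total ['I16C']
  At Gamma: gained ['C836F', 'A849N'] -> total ['A849N', 'C836F', 'I16C']
Mutations(Gamma) = ['A849N', 'C836F', 'I16C']
Intersection: ['C820H', 'C906T', 'H412V', 'I16C', 'M92A', 'P679V', 'W217E'] ∩ ['A849N', 'C836F', 'I16C'] = ['I16C']

Answer: I16C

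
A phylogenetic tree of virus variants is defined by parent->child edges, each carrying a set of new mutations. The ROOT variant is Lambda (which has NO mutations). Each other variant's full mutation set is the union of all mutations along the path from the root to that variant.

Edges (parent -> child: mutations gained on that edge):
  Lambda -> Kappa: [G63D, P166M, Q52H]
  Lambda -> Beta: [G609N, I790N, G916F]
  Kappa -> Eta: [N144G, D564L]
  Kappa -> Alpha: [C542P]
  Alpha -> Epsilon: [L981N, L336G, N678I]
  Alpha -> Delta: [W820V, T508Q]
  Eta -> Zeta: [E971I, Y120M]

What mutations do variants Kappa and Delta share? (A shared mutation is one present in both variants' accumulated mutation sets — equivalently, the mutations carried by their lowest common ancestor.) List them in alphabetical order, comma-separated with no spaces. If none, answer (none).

Answer: G63D,P166M,Q52H

Derivation:
Accumulating mutations along path to Kappa:
  At Lambda: gained [] -> total []
  At Kappa: gained ['G63D', 'P166M', 'Q52H'] -> total ['G63D', 'P166M', 'Q52H']
Mutations(Kappa) = ['G63D', 'P166M', 'Q52H']
Accumulating mutations along path to Delta:
  At Lambda: gained [] -> total []
  At Kappa: gained ['G63D', 'P166M', 'Q52H'] -> total ['G63D', 'P166M', 'Q52H']
  At Alpha: gained ['C542P'] -> total ['C542P', 'G63D', 'P166M', 'Q52H']
  At Delta: gained ['W820V', 'T508Q'] -> total ['C542P', 'G63D', 'P166M', 'Q52H', 'T508Q', 'W820V']
Mutations(Delta) = ['C542P', 'G63D', 'P166M', 'Q52H', 'T508Q', 'W820V']
Intersection: ['G63D', 'P166M', 'Q52H'] ∩ ['C542P', 'G63D', 'P166M', 'Q52H', 'T508Q', 'W820V'] = ['G63D', 'P166M', 'Q52H']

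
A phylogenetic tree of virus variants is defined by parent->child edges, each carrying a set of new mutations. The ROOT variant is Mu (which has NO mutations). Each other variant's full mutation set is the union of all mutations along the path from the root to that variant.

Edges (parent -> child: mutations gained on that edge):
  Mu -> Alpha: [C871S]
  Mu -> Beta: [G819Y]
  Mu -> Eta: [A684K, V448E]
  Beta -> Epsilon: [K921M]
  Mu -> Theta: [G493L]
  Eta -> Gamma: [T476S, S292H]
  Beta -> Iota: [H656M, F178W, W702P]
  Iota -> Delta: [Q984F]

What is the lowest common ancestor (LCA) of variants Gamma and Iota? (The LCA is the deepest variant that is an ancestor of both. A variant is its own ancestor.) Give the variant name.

Path from root to Gamma: Mu -> Eta -> Gamma
  ancestors of Gamma: {Mu, Eta, Gamma}
Path from root to Iota: Mu -> Beta -> Iota
  ancestors of Iota: {Mu, Beta, Iota}
Common ancestors: {Mu}
Walk up from Iota: Iota (not in ancestors of Gamma), Beta (not in ancestors of Gamma), Mu (in ancestors of Gamma)
Deepest common ancestor (LCA) = Mu

Answer: Mu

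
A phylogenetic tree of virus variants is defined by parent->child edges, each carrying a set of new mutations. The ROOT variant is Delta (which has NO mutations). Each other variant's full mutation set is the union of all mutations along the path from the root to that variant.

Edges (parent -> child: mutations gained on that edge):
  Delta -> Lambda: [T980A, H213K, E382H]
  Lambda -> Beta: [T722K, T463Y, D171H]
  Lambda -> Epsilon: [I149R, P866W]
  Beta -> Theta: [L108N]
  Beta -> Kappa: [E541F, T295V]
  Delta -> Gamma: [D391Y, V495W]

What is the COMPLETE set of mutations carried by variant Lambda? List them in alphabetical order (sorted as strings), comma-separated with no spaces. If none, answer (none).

At Delta: gained [] -> total []
At Lambda: gained ['T980A', 'H213K', 'E382H'] -> total ['E382H', 'H213K', 'T980A']

Answer: E382H,H213K,T980A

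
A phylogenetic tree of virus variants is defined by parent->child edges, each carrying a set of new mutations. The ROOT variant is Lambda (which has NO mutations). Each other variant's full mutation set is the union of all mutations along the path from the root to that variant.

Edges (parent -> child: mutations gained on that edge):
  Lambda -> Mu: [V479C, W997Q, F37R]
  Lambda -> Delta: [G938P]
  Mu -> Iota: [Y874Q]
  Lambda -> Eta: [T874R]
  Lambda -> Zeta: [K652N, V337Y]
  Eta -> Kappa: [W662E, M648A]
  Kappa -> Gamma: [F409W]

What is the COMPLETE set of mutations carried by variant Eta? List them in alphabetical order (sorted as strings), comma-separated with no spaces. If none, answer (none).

Answer: T874R

Derivation:
At Lambda: gained [] -> total []
At Eta: gained ['T874R'] -> total ['T874R']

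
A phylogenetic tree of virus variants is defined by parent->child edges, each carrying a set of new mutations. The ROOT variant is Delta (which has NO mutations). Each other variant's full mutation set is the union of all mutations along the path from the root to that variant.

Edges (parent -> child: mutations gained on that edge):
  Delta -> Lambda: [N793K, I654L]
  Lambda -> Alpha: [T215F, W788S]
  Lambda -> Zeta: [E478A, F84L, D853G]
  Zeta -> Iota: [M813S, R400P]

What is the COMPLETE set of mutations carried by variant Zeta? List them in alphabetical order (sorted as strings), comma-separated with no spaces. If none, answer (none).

Answer: D853G,E478A,F84L,I654L,N793K

Derivation:
At Delta: gained [] -> total []
At Lambda: gained ['N793K', 'I654L'] -> total ['I654L', 'N793K']
At Zeta: gained ['E478A', 'F84L', 'D853G'] -> total ['D853G', 'E478A', 'F84L', 'I654L', 'N793K']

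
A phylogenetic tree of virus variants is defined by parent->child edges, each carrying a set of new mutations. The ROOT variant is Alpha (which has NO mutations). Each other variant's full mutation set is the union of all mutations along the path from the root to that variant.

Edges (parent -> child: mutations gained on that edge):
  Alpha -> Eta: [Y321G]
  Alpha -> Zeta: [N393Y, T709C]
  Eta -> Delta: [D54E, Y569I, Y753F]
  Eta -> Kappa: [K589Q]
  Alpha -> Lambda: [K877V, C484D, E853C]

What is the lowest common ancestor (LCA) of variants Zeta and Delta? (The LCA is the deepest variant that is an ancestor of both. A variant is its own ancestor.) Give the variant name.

Path from root to Zeta: Alpha -> Zeta
  ancestors of Zeta: {Alpha, Zeta}
Path from root to Delta: Alpha -> Eta -> Delta
  ancestors of Delta: {Alpha, Eta, Delta}
Common ancestors: {Alpha}
Walk up from Delta: Delta (not in ancestors of Zeta), Eta (not in ancestors of Zeta), Alpha (in ancestors of Zeta)
Deepest common ancestor (LCA) = Alpha

Answer: Alpha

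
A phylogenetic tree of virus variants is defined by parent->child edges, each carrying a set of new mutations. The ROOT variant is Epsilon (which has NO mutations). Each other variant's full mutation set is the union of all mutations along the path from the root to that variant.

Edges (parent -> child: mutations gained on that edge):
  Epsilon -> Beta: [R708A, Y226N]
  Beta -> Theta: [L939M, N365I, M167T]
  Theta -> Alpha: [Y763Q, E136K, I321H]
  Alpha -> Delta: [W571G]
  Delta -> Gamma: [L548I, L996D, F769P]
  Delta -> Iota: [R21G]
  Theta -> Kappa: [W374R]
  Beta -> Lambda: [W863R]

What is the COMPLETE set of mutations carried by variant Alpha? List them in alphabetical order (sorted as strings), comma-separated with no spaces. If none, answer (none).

At Epsilon: gained [] -> total []
At Beta: gained ['R708A', 'Y226N'] -> total ['R708A', 'Y226N']
At Theta: gained ['L939M', 'N365I', 'M167T'] -> total ['L939M', 'M167T', 'N365I', 'R708A', 'Y226N']
At Alpha: gained ['Y763Q', 'E136K', 'I321H'] -> total ['E136K', 'I321H', 'L939M', 'M167T', 'N365I', 'R708A', 'Y226N', 'Y763Q']

Answer: E136K,I321H,L939M,M167T,N365I,R708A,Y226N,Y763Q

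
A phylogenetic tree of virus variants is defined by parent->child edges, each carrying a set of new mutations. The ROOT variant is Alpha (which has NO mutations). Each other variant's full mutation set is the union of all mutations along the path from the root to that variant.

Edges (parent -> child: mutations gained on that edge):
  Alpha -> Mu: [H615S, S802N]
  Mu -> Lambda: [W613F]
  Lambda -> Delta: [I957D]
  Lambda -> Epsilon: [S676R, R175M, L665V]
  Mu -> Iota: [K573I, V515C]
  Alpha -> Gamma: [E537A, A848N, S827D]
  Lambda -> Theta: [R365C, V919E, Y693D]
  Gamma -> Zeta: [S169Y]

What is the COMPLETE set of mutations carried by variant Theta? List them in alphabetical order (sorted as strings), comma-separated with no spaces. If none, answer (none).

At Alpha: gained [] -> total []
At Mu: gained ['H615S', 'S802N'] -> total ['H615S', 'S802N']
At Lambda: gained ['W613F'] -> total ['H615S', 'S802N', 'W613F']
At Theta: gained ['R365C', 'V919E', 'Y693D'] -> total ['H615S', 'R365C', 'S802N', 'V919E', 'W613F', 'Y693D']

Answer: H615S,R365C,S802N,V919E,W613F,Y693D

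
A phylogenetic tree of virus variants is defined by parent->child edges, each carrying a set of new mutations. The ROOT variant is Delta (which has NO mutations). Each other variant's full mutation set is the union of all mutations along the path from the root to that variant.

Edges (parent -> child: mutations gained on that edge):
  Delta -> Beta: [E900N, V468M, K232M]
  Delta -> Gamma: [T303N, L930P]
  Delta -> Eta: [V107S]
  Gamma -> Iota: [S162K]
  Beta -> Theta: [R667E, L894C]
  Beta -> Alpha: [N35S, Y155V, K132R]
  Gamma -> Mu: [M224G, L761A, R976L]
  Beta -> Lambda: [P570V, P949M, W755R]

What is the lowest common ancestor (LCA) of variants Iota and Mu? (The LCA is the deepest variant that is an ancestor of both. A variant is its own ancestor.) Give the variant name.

Answer: Gamma

Derivation:
Path from root to Iota: Delta -> Gamma -> Iota
  ancestors of Iota: {Delta, Gamma, Iota}
Path from root to Mu: Delta -> Gamma -> Mu
  ancestors of Mu: {Delta, Gamma, Mu}
Common ancestors: {Delta, Gamma}
Walk up from Mu: Mu (not in ancestors of Iota), Gamma (in ancestors of Iota), Delta (in ancestors of Iota)
Deepest common ancestor (LCA) = Gamma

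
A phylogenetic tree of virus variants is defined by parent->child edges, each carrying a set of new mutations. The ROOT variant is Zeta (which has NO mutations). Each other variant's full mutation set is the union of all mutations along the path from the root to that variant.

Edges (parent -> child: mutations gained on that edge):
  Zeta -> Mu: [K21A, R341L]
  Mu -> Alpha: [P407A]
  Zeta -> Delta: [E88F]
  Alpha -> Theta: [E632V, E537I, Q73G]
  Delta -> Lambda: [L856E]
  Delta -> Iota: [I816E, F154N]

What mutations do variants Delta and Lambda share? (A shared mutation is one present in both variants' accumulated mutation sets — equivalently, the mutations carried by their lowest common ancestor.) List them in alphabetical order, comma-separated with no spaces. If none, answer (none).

Answer: E88F

Derivation:
Accumulating mutations along path to Delta:
  At Zeta: gained [] -> total []
  At Delta: gained ['E88F'] -> total ['E88F']
Mutations(Delta) = ['E88F']
Accumulating mutations along path to Lambda:
  At Zeta: gained [] -> total []
  At Delta: gained ['E88F'] -> total ['E88F']
  At Lambda: gained ['L856E'] -> total ['E88F', 'L856E']
Mutations(Lambda) = ['E88F', 'L856E']
Intersection: ['E88F'] ∩ ['E88F', 'L856E'] = ['E88F']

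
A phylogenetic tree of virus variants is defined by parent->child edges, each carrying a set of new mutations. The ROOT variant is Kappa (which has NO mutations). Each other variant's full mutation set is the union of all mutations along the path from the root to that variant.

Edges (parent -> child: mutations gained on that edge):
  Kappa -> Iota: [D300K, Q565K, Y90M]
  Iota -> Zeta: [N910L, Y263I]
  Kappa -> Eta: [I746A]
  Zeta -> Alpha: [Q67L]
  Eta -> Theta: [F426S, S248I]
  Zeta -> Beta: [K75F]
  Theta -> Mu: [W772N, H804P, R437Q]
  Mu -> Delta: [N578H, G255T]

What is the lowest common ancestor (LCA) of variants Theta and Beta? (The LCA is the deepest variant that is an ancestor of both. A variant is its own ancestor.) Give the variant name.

Answer: Kappa

Derivation:
Path from root to Theta: Kappa -> Eta -> Theta
  ancestors of Theta: {Kappa, Eta, Theta}
Path from root to Beta: Kappa -> Iota -> Zeta -> Beta
  ancestors of Beta: {Kappa, Iota, Zeta, Beta}
Common ancestors: {Kappa}
Walk up from Beta: Beta (not in ancestors of Theta), Zeta (not in ancestors of Theta), Iota (not in ancestors of Theta), Kappa (in ancestors of Theta)
Deepest common ancestor (LCA) = Kappa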